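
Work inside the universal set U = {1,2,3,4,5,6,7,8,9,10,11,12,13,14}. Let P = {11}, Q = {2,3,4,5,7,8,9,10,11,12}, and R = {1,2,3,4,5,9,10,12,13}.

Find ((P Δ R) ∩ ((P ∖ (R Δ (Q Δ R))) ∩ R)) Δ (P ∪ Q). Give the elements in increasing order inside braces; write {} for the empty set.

P Δ R = {1,2,3,4,5,9,10,11,12,13}
Q Δ R = {1,7,8,11,13}
R Δ (Q Δ R) = {2,3,4,5,7,8,9,10,11,12}
P ∖ (R Δ (Q Δ R)) = {}
(P ∖ (R Δ (Q Δ R))) ∩ R = {}
(P Δ R) ∩ ((P ∖ (R Δ (Q Δ R))) ∩ R) = {}
P ∪ Q = {2,3,4,5,7,8,9,10,11,12}
((P Δ R) ∩ ((P ∖ (R Δ (Q Δ R))) ∩ R)) Δ (P ∪ Q) = {2,3,4,5,7,8,9,10,11,12}

{2,3,4,5,7,8,9,10,11,12}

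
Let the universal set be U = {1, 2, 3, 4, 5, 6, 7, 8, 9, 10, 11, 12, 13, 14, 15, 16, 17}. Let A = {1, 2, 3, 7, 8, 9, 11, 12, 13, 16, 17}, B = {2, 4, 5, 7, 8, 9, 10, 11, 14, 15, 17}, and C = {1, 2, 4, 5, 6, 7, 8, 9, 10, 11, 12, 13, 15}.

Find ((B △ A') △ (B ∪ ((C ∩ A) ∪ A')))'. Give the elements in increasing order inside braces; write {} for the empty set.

A' = {4, 5, 6, 10, 14, 15}
B △ A' = {2, 6, 7, 8, 9, 11, 17}
C ∩ A = {1, 2, 7, 8, 9, 11, 12, 13}
(C ∩ A) ∪ A' = {1, 2, 4, 5, 6, 7, 8, 9, 10, 11, 12, 13, 14, 15}
B ∪ ((C ∩ A) ∪ A') = {1, 2, 4, 5, 6, 7, 8, 9, 10, 11, 12, 13, 14, 15, 17}
(B △ A') △ (B ∪ ((C ∩ A) ∪ A')) = {1, 4, 5, 10, 12, 13, 14, 15}
((B △ A') △ (B ∪ ((C ∩ A) ∪ A')))' = {2, 3, 6, 7, 8, 9, 11, 16, 17}

{2, 3, 6, 7, 8, 9, 11, 16, 17}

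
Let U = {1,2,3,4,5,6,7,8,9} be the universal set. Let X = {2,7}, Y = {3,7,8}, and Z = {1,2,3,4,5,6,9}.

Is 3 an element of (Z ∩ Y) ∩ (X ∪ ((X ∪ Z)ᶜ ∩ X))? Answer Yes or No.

3 ∈ Z and 3 ∈ Y, so 3 ∈ Z ∩ Y
3 ∉ X and 3 ∈ Z, so 3 ∈ X ∪ Z
3 ∉ (X ∪ Z)ᶜ since 3 ∈ (X ∪ Z)
3 ∉ (X ∪ Z)ᶜ and 3 ∉ X, so 3 ∉ (X ∪ Z)ᶜ ∩ X
3 ∉ X and 3 ∉ ((X ∪ Z)ᶜ ∩ X), so 3 ∉ X ∪ ((X ∪ Z)ᶜ ∩ X)
3 ∈ (Z ∩ Y) and 3 ∉ (X ∪ ((X ∪ Z)ᶜ ∩ X)), so 3 ∉ (Z ∩ Y) ∩ (X ∪ ((X ∪ Z)ᶜ ∩ X))

No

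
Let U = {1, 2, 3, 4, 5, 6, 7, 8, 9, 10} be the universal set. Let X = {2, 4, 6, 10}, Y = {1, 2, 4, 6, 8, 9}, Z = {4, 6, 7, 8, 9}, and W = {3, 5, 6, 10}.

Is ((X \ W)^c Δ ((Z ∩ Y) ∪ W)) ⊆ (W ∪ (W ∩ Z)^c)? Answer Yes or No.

Yes

X \ W = {2, 4}
(X \ W)^c = {1, 3, 5, 6, 7, 8, 9, 10}
Z ∩ Y = {4, 6, 8, 9}
(Z ∩ Y) ∪ W = {3, 4, 5, 6, 8, 9, 10}
(X \ W)^c Δ ((Z ∩ Y) ∪ W) = {1, 4, 7}
W ∩ Z = {6}
(W ∩ Z)^c = {1, 2, 3, 4, 5, 7, 8, 9, 10}
W ∪ (W ∩ Z)^c = {1, 2, 3, 4, 5, 6, 7, 8, 9, 10}
Every element of {1, 4, 7} is in {1, 2, 3, 4, 5, 6, 7, 8, 9, 10}, so (X \ W)^c Δ ((Z ∩ Y) ∪ W) ⊆ W ∪ (W ∩ Z)^c.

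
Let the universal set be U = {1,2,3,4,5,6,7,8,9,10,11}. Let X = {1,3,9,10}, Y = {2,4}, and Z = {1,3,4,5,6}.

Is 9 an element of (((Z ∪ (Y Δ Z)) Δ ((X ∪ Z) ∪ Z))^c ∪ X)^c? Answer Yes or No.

No

9 ∉ Y and 9 ∉ Z, so 9 ∉ Y Δ Z
9 ∉ Z and 9 ∉ (Y Δ Z), so 9 ∉ Z ∪ (Y Δ Z)
9 ∈ X and 9 ∉ Z, so 9 ∈ X ∪ Z
9 ∈ (X ∪ Z) and 9 ∉ Z, so 9 ∈ (X ∪ Z) ∪ Z
9 ∉ (Z ∪ (Y Δ Z)) and 9 ∈ ((X ∪ Z) ∪ Z), so 9 ∈ (Z ∪ (Y Δ Z)) Δ ((X ∪ Z) ∪ Z)
9 ∉ ((Z ∪ (Y Δ Z)) Δ ((X ∪ Z) ∪ Z))^c since 9 ∈ ((Z ∪ (Y Δ Z)) Δ ((X ∪ Z) ∪ Z))
9 ∉ ((Z ∪ (Y Δ Z)) Δ ((X ∪ Z) ∪ Z))^c and 9 ∈ X, so 9 ∈ ((Z ∪ (Y Δ Z)) Δ ((X ∪ Z) ∪ Z))^c ∪ X
9 ∉ (((Z ∪ (Y Δ Z)) Δ ((X ∪ Z) ∪ Z))^c ∪ X)^c since 9 ∈ (((Z ∪ (Y Δ Z)) Δ ((X ∪ Z) ∪ Z))^c ∪ X)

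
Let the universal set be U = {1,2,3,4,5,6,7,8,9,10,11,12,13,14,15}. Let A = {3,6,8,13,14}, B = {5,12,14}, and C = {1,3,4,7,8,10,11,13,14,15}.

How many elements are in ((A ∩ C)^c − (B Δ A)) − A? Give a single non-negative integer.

8

A ∩ C = {3,8,13,14}
(A ∩ C)^c = {1,2,4,5,6,7,9,10,11,12,15}
B Δ A = {3,5,6,8,12,13}
(A ∩ C)^c − (B Δ A) = {1,2,4,7,9,10,11,15}
((A ∩ C)^c − (B Δ A)) − A = {1,2,4,7,9,10,11,15}
|((A ∩ C)^c − (B Δ A)) − A| = 8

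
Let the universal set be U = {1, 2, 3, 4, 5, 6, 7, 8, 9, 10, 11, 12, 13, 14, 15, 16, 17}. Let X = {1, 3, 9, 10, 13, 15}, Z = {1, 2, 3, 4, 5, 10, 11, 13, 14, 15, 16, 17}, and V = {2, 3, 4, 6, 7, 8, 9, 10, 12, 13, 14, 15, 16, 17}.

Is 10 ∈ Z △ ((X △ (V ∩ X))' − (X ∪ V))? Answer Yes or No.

Yes

10 ∈ V and 10 ∈ X, so 10 ∈ V ∩ X
10 ∈ X and 10 ∈ (V ∩ X), so 10 ∉ X △ (V ∩ X)
10 ∈ (X △ (V ∩ X))' since 10 ∉ (X △ (V ∩ X))
10 ∈ X and 10 ∈ V, so 10 ∈ X ∪ V
10 ∈ (X △ (V ∩ X))' and 10 ∈ (X ∪ V), so 10 ∉ (X △ (V ∩ X))' − (X ∪ V)
10 ∈ Z and 10 ∉ ((X △ (V ∩ X))' − (X ∪ V)), so 10 ∈ Z △ ((X △ (V ∩ X))' − (X ∪ V))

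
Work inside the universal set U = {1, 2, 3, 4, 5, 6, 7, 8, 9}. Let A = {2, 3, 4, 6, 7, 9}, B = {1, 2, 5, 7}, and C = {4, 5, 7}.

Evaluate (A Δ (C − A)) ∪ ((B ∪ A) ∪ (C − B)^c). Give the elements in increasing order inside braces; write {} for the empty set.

{1, 2, 3, 4, 5, 6, 7, 8, 9}

C − A = {5}
A Δ (C − A) = {2, 3, 4, 5, 6, 7, 9}
B ∪ A = {1, 2, 3, 4, 5, 6, 7, 9}
C − B = {4}
(C − B)^c = {1, 2, 3, 5, 6, 7, 8, 9}
(B ∪ A) ∪ (C − B)^c = {1, 2, 3, 4, 5, 6, 7, 8, 9}
(A Δ (C − A)) ∪ ((B ∪ A) ∪ (C − B)^c) = {1, 2, 3, 4, 5, 6, 7, 8, 9}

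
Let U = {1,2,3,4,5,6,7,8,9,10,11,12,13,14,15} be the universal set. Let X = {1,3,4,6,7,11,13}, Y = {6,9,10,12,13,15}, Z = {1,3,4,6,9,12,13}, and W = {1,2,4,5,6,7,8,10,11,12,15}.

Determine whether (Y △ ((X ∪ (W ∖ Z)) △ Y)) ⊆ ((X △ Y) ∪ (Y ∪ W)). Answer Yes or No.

W ∖ Z = {2,5,7,8,10,11,15}
X ∪ (W ∖ Z) = {1,2,3,4,5,6,7,8,10,11,13,15}
(X ∪ (W ∖ Z)) △ Y = {1,2,3,4,5,7,8,9,11,12}
Y △ ((X ∪ (W ∖ Z)) △ Y) = {1,2,3,4,5,6,7,8,10,11,13,15}
X △ Y = {1,3,4,7,9,10,11,12,15}
Y ∪ W = {1,2,4,5,6,7,8,9,10,11,12,13,15}
(X △ Y) ∪ (Y ∪ W) = {1,2,3,4,5,6,7,8,9,10,11,12,13,15}
Every element of {1,2,3,4,5,6,7,8,10,11,13,15} is in {1,2,3,4,5,6,7,8,9,10,11,12,13,15}, so Y △ ((X ∪ (W ∖ Z)) △ Y) ⊆ (X △ Y) ∪ (Y ∪ W).

Yes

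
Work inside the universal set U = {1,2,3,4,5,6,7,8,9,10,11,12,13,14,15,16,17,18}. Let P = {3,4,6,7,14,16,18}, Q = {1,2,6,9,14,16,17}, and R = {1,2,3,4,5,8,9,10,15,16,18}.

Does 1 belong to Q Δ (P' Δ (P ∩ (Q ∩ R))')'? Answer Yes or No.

No

1 ∉ P, so 1 ∈ P'
1 ∈ Q and 1 ∈ R, so 1 ∈ Q ∩ R
1 ∉ P and 1 ∈ (Q ∩ R), so 1 ∉ P ∩ (Q ∩ R)
1 ∈ (P ∩ (Q ∩ R))' since 1 ∉ (P ∩ (Q ∩ R))
1 ∈ P' and 1 ∈ (P ∩ (Q ∩ R))', so 1 ∉ P' Δ (P ∩ (Q ∩ R))'
1 ∈ (P' Δ (P ∩ (Q ∩ R))')' since 1 ∉ (P' Δ (P ∩ (Q ∩ R))')
1 ∈ Q and 1 ∈ (P' Δ (P ∩ (Q ∩ R))')', so 1 ∉ Q Δ (P' Δ (P ∩ (Q ∩ R))')'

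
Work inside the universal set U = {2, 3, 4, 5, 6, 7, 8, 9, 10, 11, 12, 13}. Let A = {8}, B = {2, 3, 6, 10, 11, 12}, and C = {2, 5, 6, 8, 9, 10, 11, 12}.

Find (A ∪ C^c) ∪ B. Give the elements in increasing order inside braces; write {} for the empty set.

C^c = {3, 4, 7, 13}
A ∪ C^c = {3, 4, 7, 8, 13}
(A ∪ C^c) ∪ B = {2, 3, 4, 6, 7, 8, 10, 11, 12, 13}

{2, 3, 4, 6, 7, 8, 10, 11, 12, 13}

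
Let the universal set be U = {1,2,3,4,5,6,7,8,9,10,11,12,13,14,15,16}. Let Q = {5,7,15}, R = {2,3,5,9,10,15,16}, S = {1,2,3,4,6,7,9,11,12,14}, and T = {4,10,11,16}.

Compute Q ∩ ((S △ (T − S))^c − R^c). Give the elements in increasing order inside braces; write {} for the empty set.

T − S = {10,16}
S △ (T − S) = {1,2,3,4,6,7,9,10,11,12,14,16}
(S △ (T − S))^c = {5,8,13,15}
R^c = {1,4,6,7,8,11,12,13,14}
(S △ (T − S))^c − R^c = {5,15}
Q ∩ ((S △ (T − S))^c − R^c) = {5,15}

{5,15}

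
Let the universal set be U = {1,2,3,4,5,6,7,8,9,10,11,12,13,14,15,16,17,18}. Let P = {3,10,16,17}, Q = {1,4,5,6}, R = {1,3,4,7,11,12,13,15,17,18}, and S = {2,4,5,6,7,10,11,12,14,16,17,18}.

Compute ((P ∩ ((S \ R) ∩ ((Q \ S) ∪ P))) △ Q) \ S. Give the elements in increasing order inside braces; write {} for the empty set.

S \ R = {2,5,6,10,14,16}
Q \ S = {1}
(Q \ S) ∪ P = {1,3,10,16,17}
(S \ R) ∩ ((Q \ S) ∪ P) = {10,16}
P ∩ ((S \ R) ∩ ((Q \ S) ∪ P)) = {10,16}
(P ∩ ((S \ R) ∩ ((Q \ S) ∪ P))) △ Q = {1,4,5,6,10,16}
((P ∩ ((S \ R) ∩ ((Q \ S) ∪ P))) △ Q) \ S = {1}

{1}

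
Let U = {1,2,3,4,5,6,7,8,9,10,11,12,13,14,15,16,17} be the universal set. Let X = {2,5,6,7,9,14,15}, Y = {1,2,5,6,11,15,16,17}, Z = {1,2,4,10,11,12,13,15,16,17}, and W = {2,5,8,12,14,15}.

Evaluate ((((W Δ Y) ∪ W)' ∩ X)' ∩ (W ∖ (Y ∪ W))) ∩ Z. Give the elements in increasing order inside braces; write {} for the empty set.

{}

W Δ Y = {1,6,8,11,12,14,16,17}
(W Δ Y) ∪ W = {1,2,5,6,8,11,12,14,15,16,17}
((W Δ Y) ∪ W)' = {3,4,7,9,10,13}
((W Δ Y) ∪ W)' ∩ X = {7,9}
(((W Δ Y) ∪ W)' ∩ X)' = {1,2,3,4,5,6,8,10,11,12,13,14,15,16,17}
Y ∪ W = {1,2,5,6,8,11,12,14,15,16,17}
W ∖ (Y ∪ W) = {}
(((W Δ Y) ∪ W)' ∩ X)' ∩ (W ∖ (Y ∪ W)) = {}
((((W Δ Y) ∪ W)' ∩ X)' ∩ (W ∖ (Y ∪ W))) ∩ Z = {}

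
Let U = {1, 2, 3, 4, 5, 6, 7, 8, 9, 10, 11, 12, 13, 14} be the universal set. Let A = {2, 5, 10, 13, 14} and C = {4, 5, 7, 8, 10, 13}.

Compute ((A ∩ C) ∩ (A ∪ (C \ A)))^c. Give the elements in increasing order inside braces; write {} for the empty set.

{1, 2, 3, 4, 6, 7, 8, 9, 11, 12, 14}

A ∩ C = {5, 10, 13}
C \ A = {4, 7, 8}
A ∪ (C \ A) = {2, 4, 5, 7, 8, 10, 13, 14}
(A ∩ C) ∩ (A ∪ (C \ A)) = {5, 10, 13}
((A ∩ C) ∩ (A ∪ (C \ A)))^c = {1, 2, 3, 4, 6, 7, 8, 9, 11, 12, 14}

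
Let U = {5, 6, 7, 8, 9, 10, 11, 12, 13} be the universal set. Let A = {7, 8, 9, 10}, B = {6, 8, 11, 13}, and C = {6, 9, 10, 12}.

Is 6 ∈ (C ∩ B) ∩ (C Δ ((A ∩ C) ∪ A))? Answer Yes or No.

6 ∈ C and 6 ∈ B, so 6 ∈ C ∩ B
6 ∉ A and 6 ∈ C, so 6 ∉ A ∩ C
6 ∉ (A ∩ C) and 6 ∉ A, so 6 ∉ (A ∩ C) ∪ A
6 ∈ C and 6 ∉ ((A ∩ C) ∪ A), so 6 ∈ C Δ ((A ∩ C) ∪ A)
6 ∈ (C ∩ B) and 6 ∈ (C Δ ((A ∩ C) ∪ A)), so 6 ∈ (C ∩ B) ∩ (C Δ ((A ∩ C) ∪ A))

Yes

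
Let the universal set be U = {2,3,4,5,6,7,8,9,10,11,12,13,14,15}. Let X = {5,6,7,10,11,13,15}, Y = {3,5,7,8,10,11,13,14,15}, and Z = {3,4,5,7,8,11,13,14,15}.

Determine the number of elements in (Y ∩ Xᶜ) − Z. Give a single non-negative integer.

0

Xᶜ = {2,3,4,8,9,12,14}
Y ∩ Xᶜ = {3,8,14}
(Y ∩ Xᶜ) − Z = {}
|(Y ∩ Xᶜ) − Z| = 0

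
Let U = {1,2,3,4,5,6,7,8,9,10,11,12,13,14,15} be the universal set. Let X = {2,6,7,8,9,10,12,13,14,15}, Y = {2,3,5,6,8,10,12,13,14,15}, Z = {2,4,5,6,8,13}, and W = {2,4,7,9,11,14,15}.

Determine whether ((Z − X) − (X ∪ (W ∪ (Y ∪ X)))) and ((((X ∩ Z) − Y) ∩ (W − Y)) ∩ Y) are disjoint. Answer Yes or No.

Yes

Z − X = {4,5}
Y ∪ X = {2,3,5,6,7,8,9,10,12,13,14,15}
W ∪ (Y ∪ X) = {2,3,4,5,6,7,8,9,10,11,12,13,14,15}
X ∪ (W ∪ (Y ∪ X)) = {2,3,4,5,6,7,8,9,10,11,12,13,14,15}
(Z − X) − (X ∪ (W ∪ (Y ∪ X))) = {}
X ∩ Z = {2,6,8,13}
(X ∩ Z) − Y = {}
W − Y = {4,7,9,11}
((X ∩ Z) − Y) ∩ (W − Y) = {}
(((X ∩ Z) − Y) ∩ (W − Y)) ∩ Y = {}
{} and {} share no elements.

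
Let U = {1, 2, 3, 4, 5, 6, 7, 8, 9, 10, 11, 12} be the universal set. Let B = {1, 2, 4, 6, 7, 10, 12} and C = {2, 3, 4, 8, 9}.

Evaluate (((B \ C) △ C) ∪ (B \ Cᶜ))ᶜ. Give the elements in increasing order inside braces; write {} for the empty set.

B \ C = {1, 6, 7, 10, 12}
(B \ C) △ C = {1, 2, 3, 4, 6, 7, 8, 9, 10, 12}
Cᶜ = {1, 5, 6, 7, 10, 11, 12}
B \ Cᶜ = {2, 4}
((B \ C) △ C) ∪ (B \ Cᶜ) = {1, 2, 3, 4, 6, 7, 8, 9, 10, 12}
(((B \ C) △ C) ∪ (B \ Cᶜ))ᶜ = {5, 11}

{5, 11}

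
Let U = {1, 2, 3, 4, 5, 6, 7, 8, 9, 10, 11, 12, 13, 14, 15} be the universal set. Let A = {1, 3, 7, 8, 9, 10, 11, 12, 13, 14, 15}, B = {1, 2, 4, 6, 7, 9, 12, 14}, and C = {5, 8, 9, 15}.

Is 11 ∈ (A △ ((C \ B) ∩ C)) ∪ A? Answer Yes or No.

11 ∉ C and 11 ∉ B, so 11 ∉ C \ B
11 ∉ (C \ B) and 11 ∉ C, so 11 ∉ (C \ B) ∩ C
11 ∈ A and 11 ∉ ((C \ B) ∩ C), so 11 ∈ A △ ((C \ B) ∩ C)
11 ∈ (A △ ((C \ B) ∩ C)) and 11 ∈ A, so 11 ∈ (A △ ((C \ B) ∩ C)) ∪ A

Yes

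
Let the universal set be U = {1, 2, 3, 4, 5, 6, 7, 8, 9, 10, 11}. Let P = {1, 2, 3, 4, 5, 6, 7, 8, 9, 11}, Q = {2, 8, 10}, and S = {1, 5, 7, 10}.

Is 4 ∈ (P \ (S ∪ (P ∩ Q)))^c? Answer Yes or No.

4 ∈ P and 4 ∉ Q, so 4 ∉ P ∩ Q
4 ∉ S and 4 ∉ (P ∩ Q), so 4 ∉ S ∪ (P ∩ Q)
4 ∈ P and 4 ∉ (S ∪ (P ∩ Q)), so 4 ∈ P \ (S ∪ (P ∩ Q))
4 ∉ (P \ (S ∪ (P ∩ Q)))^c since 4 ∈ (P \ (S ∪ (P ∩ Q)))

No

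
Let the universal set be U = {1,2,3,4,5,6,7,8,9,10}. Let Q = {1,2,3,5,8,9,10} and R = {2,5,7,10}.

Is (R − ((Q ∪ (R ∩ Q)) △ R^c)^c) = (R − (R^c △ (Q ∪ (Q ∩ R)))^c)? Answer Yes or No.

R ∩ Q = {2,5,10}
Q ∪ (R ∩ Q) = {1,2,3,5,8,9,10}
R^c = {1,3,4,6,8,9}
(Q ∪ (R ∩ Q)) △ R^c = {2,4,5,6,10}
((Q ∪ (R ∩ Q)) △ R^c)^c = {1,3,7,8,9}
R − ((Q ∪ (R ∩ Q)) △ R^c)^c = {2,5,10}
Q ∩ R = {2,5,10}
Q ∪ (Q ∩ R) = {1,2,3,5,8,9,10}
R^c △ (Q ∪ (Q ∩ R)) = {2,4,5,6,10}
(R^c △ (Q ∪ (Q ∩ R)))^c = {1,3,7,8,9}
R − (R^c △ (Q ∪ (Q ∩ R)))^c = {2,5,10}
Both equal {2,5,10}, so R − ((Q ∪ (R ∩ Q)) △ R^c)^c = R − (R^c △ (Q ∪ (Q ∩ R)))^c.

Yes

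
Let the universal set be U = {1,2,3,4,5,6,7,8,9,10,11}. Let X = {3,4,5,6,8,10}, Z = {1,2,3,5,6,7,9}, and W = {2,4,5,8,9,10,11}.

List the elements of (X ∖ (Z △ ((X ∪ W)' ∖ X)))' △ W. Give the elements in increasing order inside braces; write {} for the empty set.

{1,3,4,6,7,8,10}

X ∪ W = {2,3,4,5,6,8,9,10,11}
(X ∪ W)' = {1,7}
(X ∪ W)' ∖ X = {1,7}
Z △ ((X ∪ W)' ∖ X) = {2,3,5,6,9}
X ∖ (Z △ ((X ∪ W)' ∖ X)) = {4,8,10}
(X ∖ (Z △ ((X ∪ W)' ∖ X)))' = {1,2,3,5,6,7,9,11}
(X ∖ (Z △ ((X ∪ W)' ∖ X)))' △ W = {1,3,4,6,7,8,10}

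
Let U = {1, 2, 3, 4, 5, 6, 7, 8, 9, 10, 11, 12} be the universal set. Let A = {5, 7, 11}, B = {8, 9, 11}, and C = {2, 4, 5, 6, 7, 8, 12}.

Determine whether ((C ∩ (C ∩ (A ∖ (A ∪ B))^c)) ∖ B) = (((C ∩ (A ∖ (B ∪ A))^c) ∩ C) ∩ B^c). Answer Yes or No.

A ∪ B = {5, 7, 8, 9, 11}
A ∖ (A ∪ B) = {}
(A ∖ (A ∪ B))^c = {1, 2, 3, 4, 5, 6, 7, 8, 9, 10, 11, 12}
C ∩ (A ∖ (A ∪ B))^c = {2, 4, 5, 6, 7, 8, 12}
C ∩ (C ∩ (A ∖ (A ∪ B))^c) = {2, 4, 5, 6, 7, 8, 12}
(C ∩ (C ∩ (A ∖ (A ∪ B))^c)) ∖ B = {2, 4, 5, 6, 7, 12}
B ∪ A = {5, 7, 8, 9, 11}
A ∖ (B ∪ A) = {}
(A ∖ (B ∪ A))^c = {1, 2, 3, 4, 5, 6, 7, 8, 9, 10, 11, 12}
C ∩ (A ∖ (B ∪ A))^c = {2, 4, 5, 6, 7, 8, 12}
(C ∩ (A ∖ (B ∪ A))^c) ∩ C = {2, 4, 5, 6, 7, 8, 12}
B^c = {1, 2, 3, 4, 5, 6, 7, 10, 12}
((C ∩ (A ∖ (B ∪ A))^c) ∩ C) ∩ B^c = {2, 4, 5, 6, 7, 12}
Both equal {2, 4, 5, 6, 7, 12}, so (C ∩ (C ∩ (A ∖ (A ∪ B))^c)) ∖ B = ((C ∩ (A ∖ (B ∪ A))^c) ∩ C) ∩ B^c.

Yes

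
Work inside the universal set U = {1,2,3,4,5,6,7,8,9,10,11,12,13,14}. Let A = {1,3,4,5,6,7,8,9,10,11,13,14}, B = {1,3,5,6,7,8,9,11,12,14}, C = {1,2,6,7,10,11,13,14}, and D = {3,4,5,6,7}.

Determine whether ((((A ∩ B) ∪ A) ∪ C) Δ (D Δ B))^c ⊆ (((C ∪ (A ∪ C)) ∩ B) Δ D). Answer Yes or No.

A ∩ B = {1,3,5,6,7,8,9,11,14}
(A ∩ B) ∪ A = {1,3,4,5,6,7,8,9,10,11,13,14}
((A ∩ B) ∪ A) ∪ C = {1,2,3,4,5,6,7,8,9,10,11,13,14}
D Δ B = {1,4,8,9,11,12,14}
(((A ∩ B) ∪ A) ∪ C) Δ (D Δ B) = {2,3,5,6,7,10,12,13}
((((A ∩ B) ∪ A) ∪ C) Δ (D Δ B))^c = {1,4,8,9,11,14}
A ∪ C = {1,2,3,4,5,6,7,8,9,10,11,13,14}
C ∪ (A ∪ C) = {1,2,3,4,5,6,7,8,9,10,11,13,14}
(C ∪ (A ∪ C)) ∩ B = {1,3,5,6,7,8,9,11,14}
((C ∪ (A ∪ C)) ∩ B) Δ D = {1,4,8,9,11,14}
Every element of {1,4,8,9,11,14} is in {1,4,8,9,11,14}, so ((((A ∩ B) ∪ A) ∪ C) Δ (D Δ B))^c ⊆ ((C ∪ (A ∪ C)) ∩ B) Δ D.

Yes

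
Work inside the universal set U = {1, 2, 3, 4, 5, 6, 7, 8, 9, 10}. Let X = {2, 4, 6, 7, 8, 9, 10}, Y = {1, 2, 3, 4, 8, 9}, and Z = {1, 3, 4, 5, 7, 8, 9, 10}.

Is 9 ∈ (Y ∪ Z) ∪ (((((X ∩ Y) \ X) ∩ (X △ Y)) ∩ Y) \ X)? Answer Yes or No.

9 ∈ Y and 9 ∈ Z, so 9 ∈ Y ∪ Z
9 ∈ X and 9 ∈ Y, so 9 ∈ X ∩ Y
9 ∈ (X ∩ Y) and 9 ∈ X, so 9 ∉ (X ∩ Y) \ X
9 ∈ X and 9 ∈ Y, so 9 ∉ X △ Y
9 ∉ ((X ∩ Y) \ X) and 9 ∉ (X △ Y), so 9 ∉ ((X ∩ Y) \ X) ∩ (X △ Y)
9 ∉ (((X ∩ Y) \ X) ∩ (X △ Y)) and 9 ∈ Y, so 9 ∉ (((X ∩ Y) \ X) ∩ (X △ Y)) ∩ Y
9 ∉ ((((X ∩ Y) \ X) ∩ (X △ Y)) ∩ Y) and 9 ∈ X, so 9 ∉ ((((X ∩ Y) \ X) ∩ (X △ Y)) ∩ Y) \ X
9 ∈ (Y ∪ Z) and 9 ∉ (((((X ∩ Y) \ X) ∩ (X △ Y)) ∩ Y) \ X), so 9 ∈ (Y ∪ Z) ∪ (((((X ∩ Y) \ X) ∩ (X △ Y)) ∩ Y) \ X)

Yes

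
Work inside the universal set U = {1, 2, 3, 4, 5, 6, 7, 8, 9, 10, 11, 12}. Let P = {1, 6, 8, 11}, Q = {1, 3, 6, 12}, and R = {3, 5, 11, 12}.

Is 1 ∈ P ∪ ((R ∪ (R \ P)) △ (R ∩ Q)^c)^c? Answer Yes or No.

1 ∉ R and 1 ∈ P, so 1 ∉ R \ P
1 ∉ R and 1 ∉ (R \ P), so 1 ∉ R ∪ (R \ P)
1 ∉ R and 1 ∈ Q, so 1 ∉ R ∩ Q
1 ∈ (R ∩ Q)^c since 1 ∉ (R ∩ Q)
1 ∉ (R ∪ (R \ P)) and 1 ∈ (R ∩ Q)^c, so 1 ∈ (R ∪ (R \ P)) △ (R ∩ Q)^c
1 ∉ ((R ∪ (R \ P)) △ (R ∩ Q)^c)^c since 1 ∈ ((R ∪ (R \ P)) △ (R ∩ Q)^c)
1 ∈ P and 1 ∉ ((R ∪ (R \ P)) △ (R ∩ Q)^c)^c, so 1 ∈ P ∪ ((R ∪ (R \ P)) △ (R ∩ Q)^c)^c

Yes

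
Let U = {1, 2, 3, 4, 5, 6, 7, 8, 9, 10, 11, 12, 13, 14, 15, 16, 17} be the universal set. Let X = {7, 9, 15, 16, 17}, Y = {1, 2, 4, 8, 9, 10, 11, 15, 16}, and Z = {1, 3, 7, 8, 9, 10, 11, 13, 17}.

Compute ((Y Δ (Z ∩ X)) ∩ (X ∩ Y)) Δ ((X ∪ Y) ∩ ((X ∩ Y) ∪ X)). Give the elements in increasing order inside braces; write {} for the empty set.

{7, 9, 17}

Z ∩ X = {7, 9, 17}
Y Δ (Z ∩ X) = {1, 2, 4, 7, 8, 10, 11, 15, 16, 17}
X ∩ Y = {9, 15, 16}
(Y Δ (Z ∩ X)) ∩ (X ∩ Y) = {15, 16}
X ∪ Y = {1, 2, 4, 7, 8, 9, 10, 11, 15, 16, 17}
(X ∩ Y) ∪ X = {7, 9, 15, 16, 17}
(X ∪ Y) ∩ ((X ∩ Y) ∪ X) = {7, 9, 15, 16, 17}
((Y Δ (Z ∩ X)) ∩ (X ∩ Y)) Δ ((X ∪ Y) ∩ ((X ∩ Y) ∪ X)) = {7, 9, 17}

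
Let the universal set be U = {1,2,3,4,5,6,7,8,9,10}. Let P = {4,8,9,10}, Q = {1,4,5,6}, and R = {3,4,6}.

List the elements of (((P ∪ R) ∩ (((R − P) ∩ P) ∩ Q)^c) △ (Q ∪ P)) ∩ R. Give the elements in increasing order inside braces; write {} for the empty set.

{3}

P ∪ R = {3,4,6,8,9,10}
R − P = {3,6}
(R − P) ∩ P = {}
((R − P) ∩ P) ∩ Q = {}
(((R − P) ∩ P) ∩ Q)^c = {1,2,3,4,5,6,7,8,9,10}
(P ∪ R) ∩ (((R − P) ∩ P) ∩ Q)^c = {3,4,6,8,9,10}
Q ∪ P = {1,4,5,6,8,9,10}
((P ∪ R) ∩ (((R − P) ∩ P) ∩ Q)^c) △ (Q ∪ P) = {1,3,5}
(((P ∪ R) ∩ (((R − P) ∩ P) ∩ Q)^c) △ (Q ∪ P)) ∩ R = {3}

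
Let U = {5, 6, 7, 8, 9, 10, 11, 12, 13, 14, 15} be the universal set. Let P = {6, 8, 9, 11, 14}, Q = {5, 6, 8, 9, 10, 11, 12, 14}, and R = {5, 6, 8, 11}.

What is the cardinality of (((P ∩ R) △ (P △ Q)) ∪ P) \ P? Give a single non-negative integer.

3

P ∩ R = {6, 8, 11}
P △ Q = {5, 10, 12}
(P ∩ R) △ (P △ Q) = {5, 6, 8, 10, 11, 12}
((P ∩ R) △ (P △ Q)) ∪ P = {5, 6, 8, 9, 10, 11, 12, 14}
(((P ∩ R) △ (P △ Q)) ∪ P) \ P = {5, 10, 12}
|(((P ∩ R) △ (P △ Q)) ∪ P) \ P| = 3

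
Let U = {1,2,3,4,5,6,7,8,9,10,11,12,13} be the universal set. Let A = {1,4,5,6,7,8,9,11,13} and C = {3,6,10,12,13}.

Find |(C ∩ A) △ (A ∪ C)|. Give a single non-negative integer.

C ∩ A = {6,13}
A ∪ C = {1,3,4,5,6,7,8,9,10,11,12,13}
(C ∩ A) △ (A ∪ C) = {1,3,4,5,7,8,9,10,11,12}
|(C ∩ A) △ (A ∪ C)| = 10

10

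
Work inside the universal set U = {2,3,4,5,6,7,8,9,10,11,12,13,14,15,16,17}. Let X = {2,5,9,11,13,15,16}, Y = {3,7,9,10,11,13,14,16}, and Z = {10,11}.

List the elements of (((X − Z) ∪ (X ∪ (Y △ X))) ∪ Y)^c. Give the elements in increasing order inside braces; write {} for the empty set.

{4,6,8,12,17}

X − Z = {2,5,9,13,15,16}
Y △ X = {2,3,5,7,10,14,15}
X ∪ (Y △ X) = {2,3,5,7,9,10,11,13,14,15,16}
(X − Z) ∪ (X ∪ (Y △ X)) = {2,3,5,7,9,10,11,13,14,15,16}
((X − Z) ∪ (X ∪ (Y △ X))) ∪ Y = {2,3,5,7,9,10,11,13,14,15,16}
(((X − Z) ∪ (X ∪ (Y △ X))) ∪ Y)^c = {4,6,8,12,17}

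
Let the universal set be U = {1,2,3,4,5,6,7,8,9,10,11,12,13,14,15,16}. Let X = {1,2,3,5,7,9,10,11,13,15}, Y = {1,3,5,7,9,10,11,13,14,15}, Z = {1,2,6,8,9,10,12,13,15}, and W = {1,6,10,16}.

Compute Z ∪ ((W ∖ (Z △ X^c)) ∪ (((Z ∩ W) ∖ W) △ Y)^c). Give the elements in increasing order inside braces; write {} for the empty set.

X^c = {4,6,8,12,14,16}
Z △ X^c = {1,2,4,9,10,13,14,15,16}
W ∖ (Z △ X^c) = {6}
Z ∩ W = {1,6,10}
(Z ∩ W) ∖ W = {}
((Z ∩ W) ∖ W) △ Y = {1,3,5,7,9,10,11,13,14,15}
(((Z ∩ W) ∖ W) △ Y)^c = {2,4,6,8,12,16}
(W ∖ (Z △ X^c)) ∪ (((Z ∩ W) ∖ W) △ Y)^c = {2,4,6,8,12,16}
Z ∪ ((W ∖ (Z △ X^c)) ∪ (((Z ∩ W) ∖ W) △ Y)^c) = {1,2,4,6,8,9,10,12,13,15,16}

{1,2,4,6,8,9,10,12,13,15,16}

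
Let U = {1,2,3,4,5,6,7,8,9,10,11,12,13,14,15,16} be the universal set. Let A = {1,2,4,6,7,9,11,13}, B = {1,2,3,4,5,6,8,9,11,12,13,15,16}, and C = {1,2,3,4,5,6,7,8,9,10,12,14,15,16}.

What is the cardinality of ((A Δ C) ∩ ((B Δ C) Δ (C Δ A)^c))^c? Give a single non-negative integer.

12

A Δ C = {3,5,8,10,11,12,13,14,15,16}
B Δ C = {7,10,11,13,14}
C Δ A = {3,5,8,10,11,12,13,14,15,16}
(C Δ A)^c = {1,2,4,6,7,9}
(B Δ C) Δ (C Δ A)^c = {1,2,4,6,9,10,11,13,14}
(A Δ C) ∩ ((B Δ C) Δ (C Δ A)^c) = {10,11,13,14}
((A Δ C) ∩ ((B Δ C) Δ (C Δ A)^c))^c = {1,2,3,4,5,6,7,8,9,12,15,16}
|((A Δ C) ∩ ((B Δ C) Δ (C Δ A)^c))^c| = 12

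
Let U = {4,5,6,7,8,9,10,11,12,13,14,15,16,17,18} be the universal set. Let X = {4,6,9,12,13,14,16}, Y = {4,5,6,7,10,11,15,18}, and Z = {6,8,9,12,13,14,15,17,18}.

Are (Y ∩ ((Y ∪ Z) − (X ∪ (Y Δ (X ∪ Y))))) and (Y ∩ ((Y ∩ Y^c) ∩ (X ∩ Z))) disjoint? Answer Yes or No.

Y ∪ Z = {4,5,6,7,8,9,10,11,12,13,14,15,17,18}
X ∪ Y = {4,5,6,7,9,10,11,12,13,14,15,16,18}
Y Δ (X ∪ Y) = {9,12,13,14,16}
X ∪ (Y Δ (X ∪ Y)) = {4,6,9,12,13,14,16}
(Y ∪ Z) − (X ∪ (Y Δ (X ∪ Y))) = {5,7,8,10,11,15,17,18}
Y ∩ ((Y ∪ Z) − (X ∪ (Y Δ (X ∪ Y)))) = {5,7,10,11,15,18}
Y^c = {8,9,12,13,14,16,17}
Y ∩ Y^c = {}
X ∩ Z = {6,9,12,13,14}
(Y ∩ Y^c) ∩ (X ∩ Z) = {}
Y ∩ ((Y ∩ Y^c) ∩ (X ∩ Z)) = {}
{5,7,10,11,15,18} and {} share no elements.

Yes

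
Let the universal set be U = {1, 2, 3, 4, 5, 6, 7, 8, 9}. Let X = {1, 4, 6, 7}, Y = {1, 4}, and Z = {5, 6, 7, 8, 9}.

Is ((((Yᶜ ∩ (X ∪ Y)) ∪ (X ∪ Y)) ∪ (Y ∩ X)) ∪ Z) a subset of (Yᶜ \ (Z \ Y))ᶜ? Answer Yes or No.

Yes

Yᶜ = {2, 3, 5, 6, 7, 8, 9}
X ∪ Y = {1, 4, 6, 7}
Yᶜ ∩ (X ∪ Y) = {6, 7}
(Yᶜ ∩ (X ∪ Y)) ∪ (X ∪ Y) = {1, 4, 6, 7}
Y ∩ X = {1, 4}
((Yᶜ ∩ (X ∪ Y)) ∪ (X ∪ Y)) ∪ (Y ∩ X) = {1, 4, 6, 7}
(((Yᶜ ∩ (X ∪ Y)) ∪ (X ∪ Y)) ∪ (Y ∩ X)) ∪ Z = {1, 4, 5, 6, 7, 8, 9}
Z \ Y = {5, 6, 7, 8, 9}
Yᶜ \ (Z \ Y) = {2, 3}
(Yᶜ \ (Z \ Y))ᶜ = {1, 4, 5, 6, 7, 8, 9}
Every element of {1, 4, 5, 6, 7, 8, 9} is in {1, 4, 5, 6, 7, 8, 9}, so (((Yᶜ ∩ (X ∪ Y)) ∪ (X ∪ Y)) ∪ (Y ∩ X)) ∪ Z ⊆ (Yᶜ \ (Z \ Y))ᶜ.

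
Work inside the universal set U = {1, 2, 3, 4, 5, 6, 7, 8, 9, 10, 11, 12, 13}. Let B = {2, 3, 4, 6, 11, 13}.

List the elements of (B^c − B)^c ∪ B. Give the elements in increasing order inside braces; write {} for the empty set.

B^c = {1, 5, 7, 8, 9, 10, 12}
B^c − B = {1, 5, 7, 8, 9, 10, 12}
(B^c − B)^c = {2, 3, 4, 6, 11, 13}
(B^c − B)^c ∪ B = {2, 3, 4, 6, 11, 13}

{2, 3, 4, 6, 11, 13}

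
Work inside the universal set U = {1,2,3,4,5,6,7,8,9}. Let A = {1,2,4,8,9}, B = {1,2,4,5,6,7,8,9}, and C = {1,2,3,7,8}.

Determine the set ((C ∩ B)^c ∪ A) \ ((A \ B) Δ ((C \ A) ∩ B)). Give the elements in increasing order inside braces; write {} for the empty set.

{1,2,3,4,5,6,8,9}

C ∩ B = {1,2,7,8}
(C ∩ B)^c = {3,4,5,6,9}
(C ∩ B)^c ∪ A = {1,2,3,4,5,6,8,9}
A \ B = {}
C \ A = {3,7}
(C \ A) ∩ B = {7}
(A \ B) Δ ((C \ A) ∩ B) = {7}
((C ∩ B)^c ∪ A) \ ((A \ B) Δ ((C \ A) ∩ B)) = {1,2,3,4,5,6,8,9}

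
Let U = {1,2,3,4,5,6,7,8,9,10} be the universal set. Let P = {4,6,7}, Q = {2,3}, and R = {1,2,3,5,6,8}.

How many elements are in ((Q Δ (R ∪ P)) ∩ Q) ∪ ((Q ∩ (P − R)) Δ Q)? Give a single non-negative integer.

R ∪ P = {1,2,3,4,5,6,7,8}
Q Δ (R ∪ P) = {1,4,5,6,7,8}
(Q Δ (R ∪ P)) ∩ Q = {}
P − R = {4,7}
Q ∩ (P − R) = {}
(Q ∩ (P − R)) Δ Q = {2,3}
((Q Δ (R ∪ P)) ∩ Q) ∪ ((Q ∩ (P − R)) Δ Q) = {2,3}
|((Q Δ (R ∪ P)) ∩ Q) ∪ ((Q ∩ (P − R)) Δ Q)| = 2

2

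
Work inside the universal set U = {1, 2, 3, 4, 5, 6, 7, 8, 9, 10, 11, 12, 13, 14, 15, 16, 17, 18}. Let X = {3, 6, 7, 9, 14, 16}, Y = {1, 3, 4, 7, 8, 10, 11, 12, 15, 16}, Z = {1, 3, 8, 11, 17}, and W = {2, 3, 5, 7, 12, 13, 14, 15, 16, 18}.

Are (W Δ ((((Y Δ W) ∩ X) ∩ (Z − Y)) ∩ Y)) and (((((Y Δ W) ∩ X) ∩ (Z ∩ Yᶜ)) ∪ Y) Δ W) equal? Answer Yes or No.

Y Δ W = {1, 2, 4, 5, 8, 10, 11, 13, 14, 18}
(Y Δ W) ∩ X = {14}
Z − Y = {17}
((Y Δ W) ∩ X) ∩ (Z − Y) = {}
(((Y Δ W) ∩ X) ∩ (Z − Y)) ∩ Y = {}
W Δ ((((Y Δ W) ∩ X) ∩ (Z − Y)) ∩ Y) = {2, 3, 5, 7, 12, 13, 14, 15, 16, 18}
Yᶜ = {2, 5, 6, 9, 13, 14, 17, 18}
Z ∩ Yᶜ = {17}
((Y Δ W) ∩ X) ∩ (Z ∩ Yᶜ) = {}
(((Y Δ W) ∩ X) ∩ (Z ∩ Yᶜ)) ∪ Y = {1, 3, 4, 7, 8, 10, 11, 12, 15, 16}
((((Y Δ W) ∩ X) ∩ (Z ∩ Yᶜ)) ∪ Y) Δ W = {1, 2, 4, 5, 8, 10, 11, 13, 14, 18}
1 ∈ ((((Y Δ W) ∩ X) ∩ (Z ∩ Yᶜ)) ∪ Y) Δ W but 1 ∉ W Δ ((((Y Δ W) ∩ X) ∩ (Z − Y)) ∩ Y), so they differ.

No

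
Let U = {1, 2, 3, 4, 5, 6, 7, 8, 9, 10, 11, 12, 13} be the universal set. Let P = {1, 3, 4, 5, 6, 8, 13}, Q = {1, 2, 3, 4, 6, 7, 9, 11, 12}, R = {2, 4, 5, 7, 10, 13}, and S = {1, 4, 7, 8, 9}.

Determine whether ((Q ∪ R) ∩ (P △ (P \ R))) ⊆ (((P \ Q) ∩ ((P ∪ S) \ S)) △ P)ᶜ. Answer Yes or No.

No

Q ∪ R = {1, 2, 3, 4, 5, 6, 7, 9, 10, 11, 12, 13}
P \ R = {1, 3, 6, 8}
P △ (P \ R) = {4, 5, 13}
(Q ∪ R) ∩ (P △ (P \ R)) = {4, 5, 13}
P \ Q = {5, 8, 13}
P ∪ S = {1, 3, 4, 5, 6, 7, 8, 9, 13}
(P ∪ S) \ S = {3, 5, 6, 13}
(P \ Q) ∩ ((P ∪ S) \ S) = {5, 13}
((P \ Q) ∩ ((P ∪ S) \ S)) △ P = {1, 3, 4, 6, 8}
(((P \ Q) ∩ ((P ∪ S) \ S)) △ P)ᶜ = {2, 5, 7, 9, 10, 11, 12, 13}
4 ∈ (Q ∪ R) ∩ (P △ (P \ R)) but 4 ∉ (((P \ Q) ∩ ((P ∪ S) \ S)) △ P)ᶜ, so the inclusion fails.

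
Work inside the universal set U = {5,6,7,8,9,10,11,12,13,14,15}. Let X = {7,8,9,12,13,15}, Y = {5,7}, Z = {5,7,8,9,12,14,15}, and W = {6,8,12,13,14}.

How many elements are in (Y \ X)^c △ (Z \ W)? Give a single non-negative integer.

8

Y \ X = {5}
(Y \ X)^c = {6,7,8,9,10,11,12,13,14,15}
Z \ W = {5,7,9,15}
(Y \ X)^c △ (Z \ W) = {5,6,8,10,11,12,13,14}
|(Y \ X)^c △ (Z \ W)| = 8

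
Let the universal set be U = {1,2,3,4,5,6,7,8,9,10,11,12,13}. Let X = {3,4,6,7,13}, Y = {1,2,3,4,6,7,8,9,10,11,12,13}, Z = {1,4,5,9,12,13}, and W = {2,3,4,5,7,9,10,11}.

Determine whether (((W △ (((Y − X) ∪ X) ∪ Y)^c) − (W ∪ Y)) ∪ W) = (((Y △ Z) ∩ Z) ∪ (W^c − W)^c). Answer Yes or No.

Y − X = {1,2,8,9,10,11,12}
(Y − X) ∪ X = {1,2,3,4,6,7,8,9,10,11,12,13}
((Y − X) ∪ X) ∪ Y = {1,2,3,4,6,7,8,9,10,11,12,13}
(((Y − X) ∪ X) ∪ Y)^c = {5}
W △ (((Y − X) ∪ X) ∪ Y)^c = {2,3,4,7,9,10,11}
W ∪ Y = {1,2,3,4,5,6,7,8,9,10,11,12,13}
(W △ (((Y − X) ∪ X) ∪ Y)^c) − (W ∪ Y) = {}
((W △ (((Y − X) ∪ X) ∪ Y)^c) − (W ∪ Y)) ∪ W = {2,3,4,5,7,9,10,11}
Y △ Z = {2,3,5,6,7,8,10,11}
(Y △ Z) ∩ Z = {5}
W^c = {1,6,8,12,13}
W^c − W = {1,6,8,12,13}
(W^c − W)^c = {2,3,4,5,7,9,10,11}
((Y △ Z) ∩ Z) ∪ (W^c − W)^c = {2,3,4,5,7,9,10,11}
Both equal {2,3,4,5,7,9,10,11}, so ((W △ (((Y − X) ∪ X) ∪ Y)^c) − (W ∪ Y)) ∪ W = ((Y △ Z) ∩ Z) ∪ (W^c − W)^c.

Yes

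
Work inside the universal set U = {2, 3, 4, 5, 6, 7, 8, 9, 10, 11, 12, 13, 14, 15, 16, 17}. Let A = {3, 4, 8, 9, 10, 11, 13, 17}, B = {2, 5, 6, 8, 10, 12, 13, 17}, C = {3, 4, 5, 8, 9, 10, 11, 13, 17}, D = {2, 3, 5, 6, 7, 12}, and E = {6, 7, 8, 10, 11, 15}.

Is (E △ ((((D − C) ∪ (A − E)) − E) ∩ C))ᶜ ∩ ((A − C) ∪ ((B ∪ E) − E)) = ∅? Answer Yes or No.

No

D − C = {2, 6, 7, 12}
A − E = {3, 4, 9, 13, 17}
(D − C) ∪ (A − E) = {2, 3, 4, 6, 7, 9, 12, 13, 17}
((D − C) ∪ (A − E)) − E = {2, 3, 4, 9, 12, 13, 17}
(((D − C) ∪ (A − E)) − E) ∩ C = {3, 4, 9, 13, 17}
E △ ((((D − C) ∪ (A − E)) − E) ∩ C) = {3, 4, 6, 7, 8, 9, 10, 11, 13, 15, 17}
(E △ ((((D − C) ∪ (A − E)) − E) ∩ C))ᶜ = {2, 5, 12, 14, 16}
A − C = {}
B ∪ E = {2, 5, 6, 7, 8, 10, 11, 12, 13, 15, 17}
(B ∪ E) − E = {2, 5, 12, 13, 17}
(A − C) ∪ ((B ∪ E) − E) = {2, 5, 12, 13, 17}
2 lies in both, so they are not disjoint.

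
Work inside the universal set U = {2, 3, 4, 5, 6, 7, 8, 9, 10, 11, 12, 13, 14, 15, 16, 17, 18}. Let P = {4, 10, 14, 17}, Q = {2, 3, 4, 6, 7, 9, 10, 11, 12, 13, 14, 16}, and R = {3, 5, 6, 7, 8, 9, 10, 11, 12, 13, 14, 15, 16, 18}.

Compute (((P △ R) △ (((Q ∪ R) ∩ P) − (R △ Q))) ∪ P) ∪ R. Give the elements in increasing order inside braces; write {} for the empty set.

{3, 4, 5, 6, 7, 8, 9, 10, 11, 12, 13, 14, 15, 16, 17, 18}

P △ R = {3, 4, 5, 6, 7, 8, 9, 11, 12, 13, 15, 16, 17, 18}
Q ∪ R = {2, 3, 4, 5, 6, 7, 8, 9, 10, 11, 12, 13, 14, 15, 16, 18}
(Q ∪ R) ∩ P = {4, 10, 14}
R △ Q = {2, 4, 5, 8, 15, 18}
((Q ∪ R) ∩ P) − (R △ Q) = {10, 14}
(P △ R) △ (((Q ∪ R) ∩ P) − (R △ Q)) = {3, 4, 5, 6, 7, 8, 9, 10, 11, 12, 13, 14, 15, 16, 17, 18}
((P △ R) △ (((Q ∪ R) ∩ P) − (R △ Q))) ∪ P = {3, 4, 5, 6, 7, 8, 9, 10, 11, 12, 13, 14, 15, 16, 17, 18}
(((P △ R) △ (((Q ∪ R) ∩ P) − (R △ Q))) ∪ P) ∪ R = {3, 4, 5, 6, 7, 8, 9, 10, 11, 12, 13, 14, 15, 16, 17, 18}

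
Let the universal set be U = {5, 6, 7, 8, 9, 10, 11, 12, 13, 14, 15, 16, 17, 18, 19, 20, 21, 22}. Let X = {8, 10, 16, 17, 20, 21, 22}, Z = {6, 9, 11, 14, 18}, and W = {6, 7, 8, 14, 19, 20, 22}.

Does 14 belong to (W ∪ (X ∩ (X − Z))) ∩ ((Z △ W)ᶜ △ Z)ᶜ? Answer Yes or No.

14 ∉ X and 14 ∈ Z, so 14 ∉ X − Z
14 ∉ X and 14 ∉ (X − Z), so 14 ∉ X ∩ (X − Z)
14 ∈ W and 14 ∉ (X ∩ (X − Z)), so 14 ∈ W ∪ (X ∩ (X − Z))
14 ∈ Z and 14 ∈ W, so 14 ∉ Z △ W
14 ∈ (Z △ W)ᶜ since 14 ∉ (Z △ W)
14 ∈ (Z △ W)ᶜ and 14 ∈ Z, so 14 ∉ (Z △ W)ᶜ △ Z
14 ∈ ((Z △ W)ᶜ △ Z)ᶜ since 14 ∉ ((Z △ W)ᶜ △ Z)
14 ∈ (W ∪ (X ∩ (X − Z))) and 14 ∈ ((Z △ W)ᶜ △ Z)ᶜ, so 14 ∈ (W ∪ (X ∩ (X − Z))) ∩ ((Z △ W)ᶜ △ Z)ᶜ

Yes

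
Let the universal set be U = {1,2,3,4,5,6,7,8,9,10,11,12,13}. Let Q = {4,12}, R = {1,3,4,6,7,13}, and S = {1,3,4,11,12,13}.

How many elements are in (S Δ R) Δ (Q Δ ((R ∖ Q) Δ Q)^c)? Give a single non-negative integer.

8

S Δ R = {6,7,11,12}
R ∖ Q = {1,3,6,7,13}
(R ∖ Q) Δ Q = {1,3,4,6,7,12,13}
((R ∖ Q) Δ Q)^c = {2,5,8,9,10,11}
Q Δ ((R ∖ Q) Δ Q)^c = {2,4,5,8,9,10,11,12}
(S Δ R) Δ (Q Δ ((R ∖ Q) Δ Q)^c) = {2,4,5,6,7,8,9,10}
|(S Δ R) Δ (Q Δ ((R ∖ Q) Δ Q)^c)| = 8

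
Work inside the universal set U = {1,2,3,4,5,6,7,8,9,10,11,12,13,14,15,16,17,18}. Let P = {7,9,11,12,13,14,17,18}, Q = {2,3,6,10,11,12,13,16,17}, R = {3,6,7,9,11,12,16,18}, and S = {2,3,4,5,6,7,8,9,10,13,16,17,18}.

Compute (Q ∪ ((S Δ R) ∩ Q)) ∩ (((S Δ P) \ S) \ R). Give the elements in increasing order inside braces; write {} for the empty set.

S Δ R = {2,4,5,8,10,11,12,13,17}
(S Δ R) ∩ Q = {2,10,11,12,13,17}
Q ∪ ((S Δ R) ∩ Q) = {2,3,6,10,11,12,13,16,17}
S Δ P = {2,3,4,5,6,8,10,11,12,14,16}
(S Δ P) \ S = {11,12,14}
((S Δ P) \ S) \ R = {14}
(Q ∪ ((S Δ R) ∩ Q)) ∩ (((S Δ P) \ S) \ R) = {}

{}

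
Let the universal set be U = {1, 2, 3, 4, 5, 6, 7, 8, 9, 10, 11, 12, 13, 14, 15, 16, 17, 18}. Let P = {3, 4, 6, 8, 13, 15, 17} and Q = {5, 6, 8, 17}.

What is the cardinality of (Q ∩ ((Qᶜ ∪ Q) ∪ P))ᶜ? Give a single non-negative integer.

Qᶜ = {1, 2, 3, 4, 7, 9, 10, 11, 12, 13, 14, 15, 16, 18}
Qᶜ ∪ Q = {1, 2, 3, 4, 5, 6, 7, 8, 9, 10, 11, 12, 13, 14, 15, 16, 17, 18}
(Qᶜ ∪ Q) ∪ P = {1, 2, 3, 4, 5, 6, 7, 8, 9, 10, 11, 12, 13, 14, 15, 16, 17, 18}
Q ∩ ((Qᶜ ∪ Q) ∪ P) = {5, 6, 8, 17}
(Q ∩ ((Qᶜ ∪ Q) ∪ P))ᶜ = {1, 2, 3, 4, 7, 9, 10, 11, 12, 13, 14, 15, 16, 18}
|(Q ∩ ((Qᶜ ∪ Q) ∪ P))ᶜ| = 14

14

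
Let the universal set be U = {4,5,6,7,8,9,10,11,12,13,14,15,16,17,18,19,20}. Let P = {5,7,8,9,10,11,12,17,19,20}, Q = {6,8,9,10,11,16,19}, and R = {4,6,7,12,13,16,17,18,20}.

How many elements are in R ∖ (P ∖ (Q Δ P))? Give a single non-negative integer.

Q Δ P = {5,6,7,12,16,17,20}
P ∖ (Q Δ P) = {8,9,10,11,19}
R ∖ (P ∖ (Q Δ P)) = {4,6,7,12,13,16,17,18,20}
|R ∖ (P ∖ (Q Δ P))| = 9

9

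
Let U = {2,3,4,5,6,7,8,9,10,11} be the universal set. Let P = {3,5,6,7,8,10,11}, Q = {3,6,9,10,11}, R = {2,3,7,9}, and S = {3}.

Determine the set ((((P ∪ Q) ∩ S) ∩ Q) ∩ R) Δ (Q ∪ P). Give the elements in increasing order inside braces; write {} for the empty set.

P ∪ Q = {3,5,6,7,8,9,10,11}
(P ∪ Q) ∩ S = {3}
((P ∪ Q) ∩ S) ∩ Q = {3}
(((P ∪ Q) ∩ S) ∩ Q) ∩ R = {3}
Q ∪ P = {3,5,6,7,8,9,10,11}
((((P ∪ Q) ∩ S) ∩ Q) ∩ R) Δ (Q ∪ P) = {5,6,7,8,9,10,11}

{5,6,7,8,9,10,11}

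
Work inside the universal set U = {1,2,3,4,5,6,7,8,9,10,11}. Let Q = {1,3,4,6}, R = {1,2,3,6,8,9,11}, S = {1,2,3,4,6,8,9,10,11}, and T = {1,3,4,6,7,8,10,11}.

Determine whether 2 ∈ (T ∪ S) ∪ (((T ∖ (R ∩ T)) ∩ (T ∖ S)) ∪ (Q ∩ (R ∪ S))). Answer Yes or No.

2 ∉ T and 2 ∈ S, so 2 ∈ T ∪ S
2 ∈ R and 2 ∉ T, so 2 ∉ R ∩ T
2 ∉ T and 2 ∉ (R ∩ T), so 2 ∉ T ∖ (R ∩ T)
2 ∉ T and 2 ∈ S, so 2 ∉ T ∖ S
2 ∉ (T ∖ (R ∩ T)) and 2 ∉ (T ∖ S), so 2 ∉ (T ∖ (R ∩ T)) ∩ (T ∖ S)
2 ∈ R and 2 ∈ S, so 2 ∈ R ∪ S
2 ∉ Q and 2 ∈ (R ∪ S), so 2 ∉ Q ∩ (R ∪ S)
2 ∉ ((T ∖ (R ∩ T)) ∩ (T ∖ S)) and 2 ∉ (Q ∩ (R ∪ S)), so 2 ∉ ((T ∖ (R ∩ T)) ∩ (T ∖ S)) ∪ (Q ∩ (R ∪ S))
2 ∈ (T ∪ S) and 2 ∉ (((T ∖ (R ∩ T)) ∩ (T ∖ S)) ∪ (Q ∩ (R ∪ S))), so 2 ∈ (T ∪ S) ∪ (((T ∖ (R ∩ T)) ∩ (T ∖ S)) ∪ (Q ∩ (R ∪ S)))

Yes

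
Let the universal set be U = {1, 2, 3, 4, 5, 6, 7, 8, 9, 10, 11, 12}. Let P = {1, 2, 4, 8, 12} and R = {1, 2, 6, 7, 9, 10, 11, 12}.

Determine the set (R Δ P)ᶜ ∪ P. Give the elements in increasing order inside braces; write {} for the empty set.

R Δ P = {4, 6, 7, 8, 9, 10, 11}
(R Δ P)ᶜ = {1, 2, 3, 5, 12}
(R Δ P)ᶜ ∪ P = {1, 2, 3, 4, 5, 8, 12}

{1, 2, 3, 4, 5, 8, 12}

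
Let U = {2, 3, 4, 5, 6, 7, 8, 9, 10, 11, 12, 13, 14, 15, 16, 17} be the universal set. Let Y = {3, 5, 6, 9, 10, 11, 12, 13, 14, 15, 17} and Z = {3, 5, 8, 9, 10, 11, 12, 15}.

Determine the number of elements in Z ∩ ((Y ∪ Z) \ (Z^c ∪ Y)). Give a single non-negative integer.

1

Y ∪ Z = {3, 5, 6, 8, 9, 10, 11, 12, 13, 14, 15, 17}
Z^c = {2, 4, 6, 7, 13, 14, 16, 17}
Z^c ∪ Y = {2, 3, 4, 5, 6, 7, 9, 10, 11, 12, 13, 14, 15, 16, 17}
(Y ∪ Z) \ (Z^c ∪ Y) = {8}
Z ∩ ((Y ∪ Z) \ (Z^c ∪ Y)) = {8}
|Z ∩ ((Y ∪ Z) \ (Z^c ∪ Y))| = 1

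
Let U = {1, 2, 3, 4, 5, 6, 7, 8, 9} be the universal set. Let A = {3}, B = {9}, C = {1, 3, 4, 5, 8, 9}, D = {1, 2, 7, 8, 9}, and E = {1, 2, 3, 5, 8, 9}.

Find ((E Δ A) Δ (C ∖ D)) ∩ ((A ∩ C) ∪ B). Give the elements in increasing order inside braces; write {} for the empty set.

{3, 9}

E Δ A = {1, 2, 5, 8, 9}
C ∖ D = {3, 4, 5}
(E Δ A) Δ (C ∖ D) = {1, 2, 3, 4, 8, 9}
A ∩ C = {3}
(A ∩ C) ∪ B = {3, 9}
((E Δ A) Δ (C ∖ D)) ∩ ((A ∩ C) ∪ B) = {3, 9}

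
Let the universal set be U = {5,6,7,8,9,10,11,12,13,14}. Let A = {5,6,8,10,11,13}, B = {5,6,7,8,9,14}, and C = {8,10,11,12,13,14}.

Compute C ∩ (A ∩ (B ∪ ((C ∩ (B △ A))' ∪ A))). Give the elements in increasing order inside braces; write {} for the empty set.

{8,10,11,13}

B △ A = {7,9,10,11,13,14}
C ∩ (B △ A) = {10,11,13,14}
(C ∩ (B △ A))' = {5,6,7,8,9,12}
(C ∩ (B △ A))' ∪ A = {5,6,7,8,9,10,11,12,13}
B ∪ ((C ∩ (B △ A))' ∪ A) = {5,6,7,8,9,10,11,12,13,14}
A ∩ (B ∪ ((C ∩ (B △ A))' ∪ A)) = {5,6,8,10,11,13}
C ∩ (A ∩ (B ∪ ((C ∩ (B △ A))' ∪ A))) = {8,10,11,13}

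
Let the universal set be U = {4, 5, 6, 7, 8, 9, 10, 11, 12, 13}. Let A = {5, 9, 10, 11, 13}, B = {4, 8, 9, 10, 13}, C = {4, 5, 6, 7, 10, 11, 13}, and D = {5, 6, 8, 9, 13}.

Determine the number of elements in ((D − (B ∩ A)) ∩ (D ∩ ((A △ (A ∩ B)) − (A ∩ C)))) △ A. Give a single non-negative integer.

5

B ∩ A = {9, 10, 13}
D − (B ∩ A) = {5, 6, 8}
A ∩ B = {9, 10, 13}
A △ (A ∩ B) = {5, 11}
A ∩ C = {5, 10, 11, 13}
(A △ (A ∩ B)) − (A ∩ C) = {}
D ∩ ((A △ (A ∩ B)) − (A ∩ C)) = {}
(D − (B ∩ A)) ∩ (D ∩ ((A △ (A ∩ B)) − (A ∩ C))) = {}
((D − (B ∩ A)) ∩ (D ∩ ((A △ (A ∩ B)) − (A ∩ C)))) △ A = {5, 9, 10, 11, 13}
|((D − (B ∩ A)) ∩ (D ∩ ((A △ (A ∩ B)) − (A ∩ C)))) △ A| = 5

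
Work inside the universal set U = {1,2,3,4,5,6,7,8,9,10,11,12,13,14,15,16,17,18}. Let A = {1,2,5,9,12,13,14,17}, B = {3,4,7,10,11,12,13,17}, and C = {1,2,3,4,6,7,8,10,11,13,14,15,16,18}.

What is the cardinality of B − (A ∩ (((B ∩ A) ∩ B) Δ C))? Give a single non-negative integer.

B ∩ A = {12,13,17}
(B ∩ A) ∩ B = {12,13,17}
((B ∩ A) ∩ B) Δ C = {1,2,3,4,6,7,8,10,11,12,14,15,16,17,18}
A ∩ (((B ∩ A) ∩ B) Δ C) = {1,2,12,14,17}
B − (A ∩ (((B ∩ A) ∩ B) Δ C)) = {3,4,7,10,11,13}
|B − (A ∩ (((B ∩ A) ∩ B) Δ C))| = 6

6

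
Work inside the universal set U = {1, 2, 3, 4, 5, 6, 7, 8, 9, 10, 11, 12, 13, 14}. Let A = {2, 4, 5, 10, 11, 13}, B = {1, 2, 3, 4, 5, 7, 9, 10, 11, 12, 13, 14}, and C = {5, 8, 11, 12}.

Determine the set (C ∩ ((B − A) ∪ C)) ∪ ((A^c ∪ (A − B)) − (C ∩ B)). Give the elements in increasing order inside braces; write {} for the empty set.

B − A = {1, 3, 7, 9, 12, 14}
(B − A) ∪ C = {1, 3, 5, 7, 8, 9, 11, 12, 14}
C ∩ ((B − A) ∪ C) = {5, 8, 11, 12}
A^c = {1, 3, 6, 7, 8, 9, 12, 14}
A − B = {}
A^c ∪ (A − B) = {1, 3, 6, 7, 8, 9, 12, 14}
C ∩ B = {5, 11, 12}
(A^c ∪ (A − B)) − (C ∩ B) = {1, 3, 6, 7, 8, 9, 14}
(C ∩ ((B − A) ∪ C)) ∪ ((A^c ∪ (A − B)) − (C ∩ B)) = {1, 3, 5, 6, 7, 8, 9, 11, 12, 14}

{1, 3, 5, 6, 7, 8, 9, 11, 12, 14}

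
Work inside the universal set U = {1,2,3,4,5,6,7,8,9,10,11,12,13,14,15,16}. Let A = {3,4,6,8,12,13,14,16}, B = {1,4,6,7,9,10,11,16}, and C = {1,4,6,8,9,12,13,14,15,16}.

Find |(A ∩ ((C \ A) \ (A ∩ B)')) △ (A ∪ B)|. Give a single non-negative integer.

13

C \ A = {1,9,15}
A ∩ B = {4,6,16}
(A ∩ B)' = {1,2,3,5,7,8,9,10,11,12,13,14,15}
(C \ A) \ (A ∩ B)' = {}
A ∩ ((C \ A) \ (A ∩ B)') = {}
A ∪ B = {1,3,4,6,7,8,9,10,11,12,13,14,16}
(A ∩ ((C \ A) \ (A ∩ B)')) △ (A ∪ B) = {1,3,4,6,7,8,9,10,11,12,13,14,16}
|(A ∩ ((C \ A) \ (A ∩ B)')) △ (A ∪ B)| = 13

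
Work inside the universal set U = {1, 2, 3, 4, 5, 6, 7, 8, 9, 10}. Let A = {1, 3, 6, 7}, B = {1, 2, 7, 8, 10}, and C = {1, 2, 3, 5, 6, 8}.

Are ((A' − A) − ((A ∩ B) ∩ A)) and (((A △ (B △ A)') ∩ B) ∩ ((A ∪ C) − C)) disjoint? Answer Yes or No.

Yes

A' = {2, 4, 5, 8, 9, 10}
A' − A = {2, 4, 5, 8, 9, 10}
A ∩ B = {1, 7}
(A ∩ B) ∩ A = {1, 7}
(A' − A) − ((A ∩ B) ∩ A) = {2, 4, 5, 8, 9, 10}
B △ A = {2, 3, 6, 8, 10}
(B △ A)' = {1, 4, 5, 7, 9}
A △ (B △ A)' = {3, 4, 5, 6, 9}
(A △ (B △ A)') ∩ B = {}
A ∪ C = {1, 2, 3, 5, 6, 7, 8}
(A ∪ C) − C = {7}
((A △ (B △ A)') ∩ B) ∩ ((A ∪ C) − C) = {}
{2, 4, 5, 8, 9, 10} and {} share no elements.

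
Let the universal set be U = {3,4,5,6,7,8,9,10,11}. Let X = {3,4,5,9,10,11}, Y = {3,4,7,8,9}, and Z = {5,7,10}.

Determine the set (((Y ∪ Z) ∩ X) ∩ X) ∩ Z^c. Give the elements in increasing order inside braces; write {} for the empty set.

Y ∪ Z = {3,4,5,7,8,9,10}
(Y ∪ Z) ∩ X = {3,4,5,9,10}
((Y ∪ Z) ∩ X) ∩ X = {3,4,5,9,10}
Z^c = {3,4,6,8,9,11}
(((Y ∪ Z) ∩ X) ∩ X) ∩ Z^c = {3,4,9}

{3,4,9}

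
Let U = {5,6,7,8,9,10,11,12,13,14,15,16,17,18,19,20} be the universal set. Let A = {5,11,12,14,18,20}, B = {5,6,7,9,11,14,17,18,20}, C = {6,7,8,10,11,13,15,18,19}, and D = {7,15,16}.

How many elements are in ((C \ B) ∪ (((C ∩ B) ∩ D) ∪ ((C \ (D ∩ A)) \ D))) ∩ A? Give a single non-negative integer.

2

C \ B = {8,10,13,15,19}
C ∩ B = {6,7,11,18}
(C ∩ B) ∩ D = {7}
D ∩ A = {}
C \ (D ∩ A) = {6,7,8,10,11,13,15,18,19}
(C \ (D ∩ A)) \ D = {6,8,10,11,13,18,19}
((C ∩ B) ∩ D) ∪ ((C \ (D ∩ A)) \ D) = {6,7,8,10,11,13,18,19}
(C \ B) ∪ (((C ∩ B) ∩ D) ∪ ((C \ (D ∩ A)) \ D)) = {6,7,8,10,11,13,15,18,19}
((C \ B) ∪ (((C ∩ B) ∩ D) ∪ ((C \ (D ∩ A)) \ D))) ∩ A = {11,18}
|((C \ B) ∪ (((C ∩ B) ∩ D) ∪ ((C \ (D ∩ A)) \ D))) ∩ A| = 2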